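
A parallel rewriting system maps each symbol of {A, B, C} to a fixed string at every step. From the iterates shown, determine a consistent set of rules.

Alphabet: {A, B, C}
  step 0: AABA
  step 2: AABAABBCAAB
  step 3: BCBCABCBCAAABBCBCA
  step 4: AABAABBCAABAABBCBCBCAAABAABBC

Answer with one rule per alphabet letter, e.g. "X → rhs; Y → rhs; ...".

A->BC, B->A, C->AB

  step 3 ⇒ step 4: BCBCABCBCAAABBCBCA ⇒ A·AB·A·AB·BC·A·AB·A·AB·BC·BC·BC·A·A·AB·A·AB·BC
    A ↦ BC
    B ↦ A
    C ↦ AB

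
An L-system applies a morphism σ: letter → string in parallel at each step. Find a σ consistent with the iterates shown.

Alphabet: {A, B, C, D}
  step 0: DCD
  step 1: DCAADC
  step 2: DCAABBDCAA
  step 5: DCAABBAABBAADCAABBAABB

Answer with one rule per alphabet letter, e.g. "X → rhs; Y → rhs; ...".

  step 1 ⇒ step 2: DCAADC ⇒ DC·AA·B·B·DC·AA
    A ↦ B
    C ↦ AA
    D ↦ DC
    B ↦ A  (constrained at step 2)

A->B, B->A, C->AA, D->DC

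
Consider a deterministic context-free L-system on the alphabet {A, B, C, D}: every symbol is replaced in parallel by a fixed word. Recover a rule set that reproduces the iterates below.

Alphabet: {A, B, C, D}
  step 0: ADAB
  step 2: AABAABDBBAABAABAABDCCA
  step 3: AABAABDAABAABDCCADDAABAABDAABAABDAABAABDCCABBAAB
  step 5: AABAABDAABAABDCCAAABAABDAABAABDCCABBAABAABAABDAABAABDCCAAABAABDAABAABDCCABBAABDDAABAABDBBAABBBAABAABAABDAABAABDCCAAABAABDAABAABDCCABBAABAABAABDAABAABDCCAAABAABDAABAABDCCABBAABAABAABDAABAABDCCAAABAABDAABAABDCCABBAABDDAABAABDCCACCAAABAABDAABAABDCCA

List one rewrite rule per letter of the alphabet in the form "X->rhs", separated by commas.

  step 2 ⇒ step 3: AABAABDBBAABAABAABDCCA ⇒ AAB·AAB·D·AAB·AAB·D·CCA·D·D·AAB·AAB·D·AAB·AAB·D·AAB·AAB·D·CCA·B·B·AAB
    A ↦ AAB
    B ↦ D
    C ↦ B
    D ↦ CCA

A->AAB, B->D, C->B, D->CCA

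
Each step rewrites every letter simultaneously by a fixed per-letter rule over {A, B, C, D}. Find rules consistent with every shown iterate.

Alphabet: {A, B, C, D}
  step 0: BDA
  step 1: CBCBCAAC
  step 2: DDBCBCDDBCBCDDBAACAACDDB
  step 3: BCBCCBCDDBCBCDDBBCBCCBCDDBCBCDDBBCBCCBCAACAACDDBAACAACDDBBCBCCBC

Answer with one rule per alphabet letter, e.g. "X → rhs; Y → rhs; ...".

A->AAC, B->CBC, C->DDB, D->BC

  step 2 ⇒ step 3: DDBCBCDDBCBCDDBAACAACDDB ⇒ BC·BC·CBC·DDB·CBC·DDB·BC·BC·CBC·DDB·CBC·DDB·BC·BC·CBC·AAC·AAC·DDB·AAC·AAC·DDB·BC·BC·CBC
    A ↦ AAC
    B ↦ CBC
    C ↦ DDB
    D ↦ BC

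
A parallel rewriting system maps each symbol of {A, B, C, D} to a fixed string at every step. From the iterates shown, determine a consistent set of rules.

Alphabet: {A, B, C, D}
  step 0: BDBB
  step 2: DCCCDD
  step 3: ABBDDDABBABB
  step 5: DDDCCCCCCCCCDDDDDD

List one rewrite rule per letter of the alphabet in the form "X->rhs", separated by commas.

  step 2 ⇒ step 3: DCCCDD ⇒ ABB·D·D·D·ABB·ABB
    C ↦ D
    D ↦ ABB
    A ↦ C  (constrained at step 3)
    B ↦ C  (constrained at step 0)

A->C, B->C, C->D, D->ABB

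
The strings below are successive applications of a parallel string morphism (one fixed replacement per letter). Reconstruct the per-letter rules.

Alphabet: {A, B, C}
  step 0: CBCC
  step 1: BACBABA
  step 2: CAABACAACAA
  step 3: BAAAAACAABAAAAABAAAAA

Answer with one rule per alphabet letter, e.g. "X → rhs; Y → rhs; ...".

  step 2 ⇒ step 3: CAABACAACAA ⇒ BA·AA·AA·C·AA·BA·AA·AA·BA·AA·AA
    A ↦ AA
    B ↦ C
    C ↦ BA

A->AA, B->C, C->BA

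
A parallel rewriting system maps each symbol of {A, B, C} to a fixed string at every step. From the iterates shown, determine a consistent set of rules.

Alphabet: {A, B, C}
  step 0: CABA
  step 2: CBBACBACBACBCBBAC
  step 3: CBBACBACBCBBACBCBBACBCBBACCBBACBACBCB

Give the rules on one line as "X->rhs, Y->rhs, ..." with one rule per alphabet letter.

  step 2 ⇒ step 3: CBBACBACBACBCBBAC ⇒ CB·BAC·BAC·B·CB·BAC·B·CB·BAC·B·CB·BAC·CB·BAC·BAC·B·CB
    A ↦ B
    B ↦ BAC
    C ↦ CB

A->B, B->BAC, C->CB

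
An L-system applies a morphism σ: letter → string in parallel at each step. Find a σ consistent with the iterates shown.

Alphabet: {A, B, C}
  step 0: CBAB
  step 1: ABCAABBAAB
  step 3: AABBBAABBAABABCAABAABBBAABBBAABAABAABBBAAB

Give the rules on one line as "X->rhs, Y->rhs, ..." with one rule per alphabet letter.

A->B, B->AAB, C->ABC

  step 0 ⇒ step 1: CBAB ⇒ ABC·AAB·B·AAB
    A ↦ B
    B ↦ AAB
    C ↦ ABC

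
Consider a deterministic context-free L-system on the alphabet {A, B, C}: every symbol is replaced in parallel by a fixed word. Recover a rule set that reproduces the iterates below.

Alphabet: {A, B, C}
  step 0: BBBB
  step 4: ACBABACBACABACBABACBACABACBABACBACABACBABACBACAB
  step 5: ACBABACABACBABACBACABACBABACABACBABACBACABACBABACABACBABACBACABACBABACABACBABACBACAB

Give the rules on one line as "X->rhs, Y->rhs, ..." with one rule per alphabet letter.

A->AC, B->AB, C->B

  step 4 ⇒ step 5: ACBABACBACABACBABACBACABACBABACBACABACBABACBACAB ⇒ AC·B·AB·AC·AB·AC·B·AB·AC·B·AC·AB·AC·B·AB·AC·AB·AC·B·AB·AC·B·AC·AB·AC·B·AB·AC·AB·AC·B·AB·AC·B·AC·AB·AC·B·AB·AC·AB·AC·B·AB·AC·B·AC·AB
    A ↦ AC
    B ↦ AB
    C ↦ B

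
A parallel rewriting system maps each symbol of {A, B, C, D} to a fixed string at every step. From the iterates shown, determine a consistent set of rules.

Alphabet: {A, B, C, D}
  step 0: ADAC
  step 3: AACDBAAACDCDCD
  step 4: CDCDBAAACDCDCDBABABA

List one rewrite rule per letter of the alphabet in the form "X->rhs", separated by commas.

  step 3 ⇒ step 4: AACDBAAACDCDCD ⇒ CD·CD·B·A·AA·CD·CD·CD·B·A·B·A·B·A
    A ↦ CD
    B ↦ AA
    C ↦ B
    D ↦ A

A->CD, B->AA, C->B, D->A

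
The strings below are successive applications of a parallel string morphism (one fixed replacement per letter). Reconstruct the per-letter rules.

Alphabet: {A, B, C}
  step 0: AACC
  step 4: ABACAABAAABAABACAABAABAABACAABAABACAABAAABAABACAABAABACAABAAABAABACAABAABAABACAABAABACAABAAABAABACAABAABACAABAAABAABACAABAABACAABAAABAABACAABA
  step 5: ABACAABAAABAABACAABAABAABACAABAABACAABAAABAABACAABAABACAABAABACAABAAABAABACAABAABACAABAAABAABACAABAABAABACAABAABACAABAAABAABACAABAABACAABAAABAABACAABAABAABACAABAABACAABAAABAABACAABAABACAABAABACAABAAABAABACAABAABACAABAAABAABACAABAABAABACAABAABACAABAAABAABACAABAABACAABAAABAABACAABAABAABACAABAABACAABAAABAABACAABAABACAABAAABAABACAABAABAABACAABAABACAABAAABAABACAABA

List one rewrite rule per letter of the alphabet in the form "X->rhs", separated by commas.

A->ABA, B->CA, C->A

  step 4 ⇒ step 5: ABACAABAAABAABACAABAABAABACAABAABACAABAAABAABACAABAABACAABAAABAABACAABAABAABACAABAABACAABAAABAABACAABAABACAABAAABAABACAABAABACAABAAABAABACAABA ⇒ ABA·CA·ABA·A·ABA·ABA·CA·ABA·ABA·ABA·CA·ABA·ABA·CA·ABA·A·ABA·ABA·CA·ABA·ABA·CA·ABA·ABA·CA·ABA·A·ABA·ABA·CA·ABA·ABA·CA·ABA·A·ABA·ABA·CA·ABA·ABA·ABA·CA·ABA·ABA·CA·ABA·A·ABA·ABA·CA·ABA·ABA·CA·ABA·A·ABA·ABA·CA·ABA·ABA·ABA·CA·ABA·ABA·CA·ABA·A·ABA·ABA·CA·ABA·ABA·CA·ABA·ABA·CA·ABA·A·ABA·ABA·CA·ABA·ABA·CA·ABA·A·ABA·ABA·CA·ABA·ABA·ABA·CA·ABA·ABA·CA·ABA·A·ABA·ABA·CA·ABA·ABA·CA·ABA·A·ABA·ABA·CA·ABA·ABA·ABA·CA·ABA·ABA·CA·ABA·A·ABA·ABA·CA·ABA·ABA·CA·ABA·A·ABA·ABA·CA·ABA·ABA·ABA·CA·ABA·ABA·CA·ABA·A·ABA·ABA·CA·ABA
    A ↦ ABA
    B ↦ CA
    C ↦ A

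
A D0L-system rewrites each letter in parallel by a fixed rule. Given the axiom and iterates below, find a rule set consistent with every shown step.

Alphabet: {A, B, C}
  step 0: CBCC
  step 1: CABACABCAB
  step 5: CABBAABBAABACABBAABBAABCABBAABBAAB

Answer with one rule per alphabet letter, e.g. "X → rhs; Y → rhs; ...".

  step 0 ⇒ step 1: CBCC ⇒ CAB·A·CAB·CAB
    B ↦ A
    C ↦ CAB
    A ↦ B  (constrained at step 1)

A->B, B->A, C->CAB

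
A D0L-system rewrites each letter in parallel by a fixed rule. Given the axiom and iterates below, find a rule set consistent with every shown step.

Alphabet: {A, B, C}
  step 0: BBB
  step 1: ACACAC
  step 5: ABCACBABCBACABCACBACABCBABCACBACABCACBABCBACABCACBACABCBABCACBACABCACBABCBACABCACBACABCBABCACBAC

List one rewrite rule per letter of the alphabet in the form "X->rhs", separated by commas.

  step 0 ⇒ step 1: BBB ⇒ AC·AC·AC
    B ↦ AC
    A ↦ ABC  (constrained at step 1)
    C ↦ B  (constrained at step 1)

A->ABC, B->AC, C->B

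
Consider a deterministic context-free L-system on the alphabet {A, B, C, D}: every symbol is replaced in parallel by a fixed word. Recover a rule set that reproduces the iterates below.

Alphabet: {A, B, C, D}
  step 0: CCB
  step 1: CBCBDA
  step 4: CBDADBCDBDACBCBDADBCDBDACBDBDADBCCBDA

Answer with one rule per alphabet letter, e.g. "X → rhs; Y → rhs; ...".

  step 0 ⇒ step 1: CCB ⇒ CB·CB·DA
    B ↦ DA
    C ↦ CB
    A ↦ C  (constrained at step 1)
    D ↦ DB  (constrained at step 1)

A->C, B->DA, C->CB, D->DB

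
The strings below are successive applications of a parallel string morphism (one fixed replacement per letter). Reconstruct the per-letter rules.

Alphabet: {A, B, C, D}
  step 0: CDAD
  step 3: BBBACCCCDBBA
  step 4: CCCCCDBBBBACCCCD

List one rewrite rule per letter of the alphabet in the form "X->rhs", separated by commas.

A->CCD, B->C, C->B, D->A

  step 3 ⇒ step 4: BBBACCCCDBBA ⇒ C·C·C·CCD·B·B·B·B·A·C·C·CCD
    A ↦ CCD
    B ↦ C
    C ↦ B
    D ↦ A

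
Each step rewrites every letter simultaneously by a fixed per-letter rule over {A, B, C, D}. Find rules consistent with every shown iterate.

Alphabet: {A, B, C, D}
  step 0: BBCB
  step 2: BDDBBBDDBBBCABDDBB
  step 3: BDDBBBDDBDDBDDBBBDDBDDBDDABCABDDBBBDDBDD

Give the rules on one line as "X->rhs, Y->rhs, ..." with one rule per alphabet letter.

A->BCA, B->BDD, C->A, D->B

  step 2 ⇒ step 3: BDDBBBDDBBBCABDDBB ⇒ BDD·B·B·BDD·BDD·BDD·B·B·BDD·BDD·BDD·A·BCA·BDD·B·B·BDD·BDD
    A ↦ BCA
    B ↦ BDD
    C ↦ A
    D ↦ B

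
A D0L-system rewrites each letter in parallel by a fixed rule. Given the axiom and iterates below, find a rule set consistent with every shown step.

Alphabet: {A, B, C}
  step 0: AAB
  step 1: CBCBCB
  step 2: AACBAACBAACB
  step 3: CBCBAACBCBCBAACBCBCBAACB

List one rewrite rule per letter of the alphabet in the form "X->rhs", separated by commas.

A->CB, B->CB, C->AA

  step 2 ⇒ step 3: AACBAACBAACB ⇒ CB·CB·AA·CB·CB·CB·AA·CB·CB·CB·AA·CB
    A ↦ CB
    B ↦ CB
    C ↦ AA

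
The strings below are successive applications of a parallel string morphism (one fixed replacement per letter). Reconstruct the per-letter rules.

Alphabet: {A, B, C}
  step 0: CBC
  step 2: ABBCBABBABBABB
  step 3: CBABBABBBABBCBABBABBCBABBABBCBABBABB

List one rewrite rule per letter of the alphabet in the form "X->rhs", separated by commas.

  step 2 ⇒ step 3: ABBCBABBABBABB ⇒ CB·ABB·ABB·B·ABB·CB·ABB·ABB·CB·ABB·ABB·CB·ABB·ABB
    A ↦ CB
    B ↦ ABB
    C ↦ B

A->CB, B->ABB, C->B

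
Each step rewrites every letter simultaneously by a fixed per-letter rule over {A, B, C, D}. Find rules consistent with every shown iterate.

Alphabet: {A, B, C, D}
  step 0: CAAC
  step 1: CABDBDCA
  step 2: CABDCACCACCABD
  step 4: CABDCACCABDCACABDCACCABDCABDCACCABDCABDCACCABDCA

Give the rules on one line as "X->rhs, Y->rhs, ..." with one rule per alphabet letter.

  step 1 ⇒ step 2: CABDBDCA ⇒ CA·BD·CA·C·CA·C·CA·BD
    A ↦ BD
    B ↦ CA
    C ↦ CA
    D ↦ C

A->BD, B->CA, C->CA, D->C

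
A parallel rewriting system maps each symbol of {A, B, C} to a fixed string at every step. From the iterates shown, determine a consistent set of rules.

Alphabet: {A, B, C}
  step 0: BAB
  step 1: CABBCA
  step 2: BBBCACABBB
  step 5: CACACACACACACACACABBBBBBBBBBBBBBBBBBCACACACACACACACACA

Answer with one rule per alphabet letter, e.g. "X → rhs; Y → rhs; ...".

  step 1 ⇒ step 2: CABBCA ⇒ B·BB·CA·CA·B·BB
    A ↦ BB
    B ↦ CA
    C ↦ B

A->BB, B->CA, C->B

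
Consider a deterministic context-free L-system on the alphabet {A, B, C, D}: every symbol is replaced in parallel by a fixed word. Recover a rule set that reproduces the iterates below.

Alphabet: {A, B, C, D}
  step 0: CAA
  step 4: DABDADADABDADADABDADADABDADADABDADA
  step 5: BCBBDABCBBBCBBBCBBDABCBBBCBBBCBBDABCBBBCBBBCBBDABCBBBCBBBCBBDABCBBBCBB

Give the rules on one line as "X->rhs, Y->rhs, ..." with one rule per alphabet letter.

A->BB, B->DA, C->B, D->BC

  step 4 ⇒ step 5: DABDADADABDADADABDADADABDADADABDADA ⇒ BC·BB·DA·BC·BB·BC·BB·BC·BB·DA·BC·BB·BC·BB·BC·BB·DA·BC·BB·BC·BB·BC·BB·DA·BC·BB·BC·BB·BC·BB·DA·BC·BB·BC·BB
    A ↦ BB
    B ↦ DA
    D ↦ BC
    C ↦ B  (constrained at step 0)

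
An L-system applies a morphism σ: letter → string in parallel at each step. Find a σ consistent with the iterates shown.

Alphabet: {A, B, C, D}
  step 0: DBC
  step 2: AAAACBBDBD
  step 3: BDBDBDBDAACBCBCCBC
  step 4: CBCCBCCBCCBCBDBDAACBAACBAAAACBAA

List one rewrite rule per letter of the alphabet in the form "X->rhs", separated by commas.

A->BD, B->CB, C->AA, D->C

  step 3 ⇒ step 4: BDBDBDBDAACBCBCCBC ⇒ CB·C·CB·C·CB·C·CB·C·BD·BD·AA·CB·AA·CB·AA·AA·CB·AA
    A ↦ BD
    B ↦ CB
    C ↦ AA
    D ↦ C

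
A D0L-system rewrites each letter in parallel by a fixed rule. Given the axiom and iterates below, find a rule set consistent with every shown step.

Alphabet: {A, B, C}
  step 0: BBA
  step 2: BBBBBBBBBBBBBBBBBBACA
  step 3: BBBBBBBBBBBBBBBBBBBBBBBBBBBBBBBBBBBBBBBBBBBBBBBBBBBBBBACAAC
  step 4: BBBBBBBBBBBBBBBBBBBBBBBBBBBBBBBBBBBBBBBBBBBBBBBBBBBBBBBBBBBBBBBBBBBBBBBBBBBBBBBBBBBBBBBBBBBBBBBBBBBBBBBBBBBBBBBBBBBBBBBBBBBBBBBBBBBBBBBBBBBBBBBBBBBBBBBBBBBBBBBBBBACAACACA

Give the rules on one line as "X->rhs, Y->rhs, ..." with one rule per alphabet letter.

  step 3 ⇒ step 4: BBBBBBBBBBBBBBBBBBBBBBBBBBBBBBBBBBBBBBBBBBBBBBBBBBBBBBACAAC ⇒ BBB·BBB·BBB·BBB·BBB·BBB·BBB·BBB·BBB·BBB·BBB·BBB·BBB·BBB·BBB·BBB·BBB·BBB·BBB·BBB·BBB·BBB·BBB·BBB·BBB·BBB·BBB·BBB·BBB·BBB·BBB·BBB·BBB·BBB·BBB·BBB·BBB·BBB·BBB·BBB·BBB·BBB·BBB·BBB·BBB·BBB·BBB·BBB·BBB·BBB·BBB·BBB·BBB·BBB·AC·A·AC·AC·A
    A ↦ AC
    B ↦ BBB
    C ↦ A

A->AC, B->BBB, C->A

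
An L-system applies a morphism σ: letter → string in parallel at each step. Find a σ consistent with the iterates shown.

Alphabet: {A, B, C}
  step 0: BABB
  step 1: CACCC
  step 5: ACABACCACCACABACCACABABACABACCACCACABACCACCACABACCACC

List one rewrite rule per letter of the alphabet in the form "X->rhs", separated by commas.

  step 0 ⇒ step 1: BABB ⇒ C·AC·C·C
    A ↦ AC
    B ↦ C
    C ↦ AB  (constrained at step 1)

A->AC, B->C, C->AB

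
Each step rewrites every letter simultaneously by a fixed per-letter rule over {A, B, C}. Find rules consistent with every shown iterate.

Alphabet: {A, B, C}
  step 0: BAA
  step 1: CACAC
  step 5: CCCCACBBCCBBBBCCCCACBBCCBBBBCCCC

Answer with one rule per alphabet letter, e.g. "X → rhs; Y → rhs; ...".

  step 0 ⇒ step 1: BAA ⇒ C·AC·AC
    A ↦ AC
    B ↦ C
    C ↦ BB  (constrained at step 1)

A->AC, B->C, C->BB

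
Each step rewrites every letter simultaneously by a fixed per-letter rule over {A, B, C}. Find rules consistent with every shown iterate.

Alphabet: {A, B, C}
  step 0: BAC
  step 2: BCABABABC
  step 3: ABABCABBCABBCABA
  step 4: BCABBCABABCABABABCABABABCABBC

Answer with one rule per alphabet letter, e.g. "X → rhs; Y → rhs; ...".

A->BC, B->AB, C->A

  step 3 ⇒ step 4: ABABCABBCABBCABA ⇒ BC·AB·BC·AB·A·BC·AB·AB·A·BC·AB·AB·A·BC·AB·BC
    A ↦ BC
    B ↦ AB
    C ↦ A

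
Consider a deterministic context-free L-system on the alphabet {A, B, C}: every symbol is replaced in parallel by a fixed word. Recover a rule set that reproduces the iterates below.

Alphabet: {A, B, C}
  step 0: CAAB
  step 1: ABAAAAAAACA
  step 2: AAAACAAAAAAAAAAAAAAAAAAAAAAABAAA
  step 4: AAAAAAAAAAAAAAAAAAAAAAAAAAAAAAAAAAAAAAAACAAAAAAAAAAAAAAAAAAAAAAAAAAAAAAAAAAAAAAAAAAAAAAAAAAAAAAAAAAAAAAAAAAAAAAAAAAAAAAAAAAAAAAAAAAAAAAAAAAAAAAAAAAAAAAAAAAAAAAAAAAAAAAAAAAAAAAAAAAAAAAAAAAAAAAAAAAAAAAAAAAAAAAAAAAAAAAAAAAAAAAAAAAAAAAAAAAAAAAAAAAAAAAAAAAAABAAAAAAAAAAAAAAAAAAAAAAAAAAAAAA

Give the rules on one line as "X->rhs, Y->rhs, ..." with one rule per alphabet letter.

A->AAA, B->ACA, C->AB

  step 1 ⇒ step 2: ABAAAAAAACA ⇒ AAA·ACA·AAA·AAA·AAA·AAA·AAA·AAA·AAA·AB·AAA
    A ↦ AAA
    B ↦ ACA
    C ↦ AB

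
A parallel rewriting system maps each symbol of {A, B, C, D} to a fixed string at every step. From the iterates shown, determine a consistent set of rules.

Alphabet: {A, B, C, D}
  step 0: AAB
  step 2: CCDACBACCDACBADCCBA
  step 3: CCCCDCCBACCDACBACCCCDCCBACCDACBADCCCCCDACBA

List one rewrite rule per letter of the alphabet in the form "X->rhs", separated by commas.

  step 2 ⇒ step 3: CCDACBACCDACBADCCBA ⇒ CC·CC·DC·CBA·CC·DA·CBA·CC·CC·DC·CBA·CC·DA·CBA·DC·CC·CC·DA·CBA
    A ↦ CBA
    B ↦ DA
    C ↦ CC
    D ↦ DC

A->CBA, B->DA, C->CC, D->DC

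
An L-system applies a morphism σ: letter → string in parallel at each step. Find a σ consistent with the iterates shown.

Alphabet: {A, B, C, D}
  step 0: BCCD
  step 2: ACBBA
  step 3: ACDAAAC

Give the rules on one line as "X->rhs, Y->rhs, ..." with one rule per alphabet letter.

A->AC, B->A, C->D, D->B

  step 2 ⇒ step 3: ACBBA ⇒ AC·D·A·A·AC
    A ↦ AC
    B ↦ A
    C ↦ D
    D ↦ B  (constrained at step 0)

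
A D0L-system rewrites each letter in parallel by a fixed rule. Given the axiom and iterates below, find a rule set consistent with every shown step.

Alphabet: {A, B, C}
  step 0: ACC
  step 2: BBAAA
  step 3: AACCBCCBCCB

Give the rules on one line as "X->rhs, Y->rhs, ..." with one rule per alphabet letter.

  step 2 ⇒ step 3: BBAAA ⇒ A·A·CCB·CCB·CCB
    A ↦ CCB
    B ↦ A
    C ↦ B  (constrained at step 0)

A->CCB, B->A, C->B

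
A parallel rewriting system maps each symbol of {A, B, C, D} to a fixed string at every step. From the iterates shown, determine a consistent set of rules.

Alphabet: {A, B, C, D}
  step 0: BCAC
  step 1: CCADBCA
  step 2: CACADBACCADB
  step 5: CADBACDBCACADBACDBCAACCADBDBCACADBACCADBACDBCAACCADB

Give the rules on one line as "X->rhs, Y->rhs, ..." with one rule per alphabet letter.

A->DB, B->C, C->CA, D->A

  step 1 ⇒ step 2: CCADBCA ⇒ CA·CA·DB·A·C·CA·DB
    A ↦ DB
    B ↦ C
    C ↦ CA
    D ↦ A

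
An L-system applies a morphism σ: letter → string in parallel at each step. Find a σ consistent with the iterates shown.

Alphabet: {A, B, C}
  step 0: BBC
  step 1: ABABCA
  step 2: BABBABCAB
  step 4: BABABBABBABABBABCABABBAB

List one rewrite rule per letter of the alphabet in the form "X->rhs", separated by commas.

  step 1 ⇒ step 2: ABABCA ⇒ B·AB·B·AB·CA·B
    A ↦ B
    B ↦ AB
    C ↦ CA

A->B, B->AB, C->CA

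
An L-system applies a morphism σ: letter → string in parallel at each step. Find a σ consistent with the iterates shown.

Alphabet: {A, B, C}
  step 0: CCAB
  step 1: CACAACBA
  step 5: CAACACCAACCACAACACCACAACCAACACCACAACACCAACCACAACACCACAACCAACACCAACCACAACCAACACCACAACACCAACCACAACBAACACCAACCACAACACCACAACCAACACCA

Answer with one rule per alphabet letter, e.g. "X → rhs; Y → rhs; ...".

A->AC, B->BA, C->CA

  step 0 ⇒ step 1: CCAB ⇒ CA·CA·AC·BA
    A ↦ AC
    B ↦ BA
    C ↦ CA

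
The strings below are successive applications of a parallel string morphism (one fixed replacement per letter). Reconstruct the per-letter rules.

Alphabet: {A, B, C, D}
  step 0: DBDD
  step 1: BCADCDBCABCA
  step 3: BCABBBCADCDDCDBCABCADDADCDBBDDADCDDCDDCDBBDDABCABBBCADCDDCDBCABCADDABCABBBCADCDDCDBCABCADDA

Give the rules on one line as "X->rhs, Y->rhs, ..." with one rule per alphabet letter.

A->DDA, B->DCD, C->BB, D->BCA

  step 0 ⇒ step 1: DBDD ⇒ BCA·DCD·BCA·BCA
    B ↦ DCD
    D ↦ BCA
    A ↦ DDA  (constrained at step 1)
    C ↦ BB  (constrained at step 1)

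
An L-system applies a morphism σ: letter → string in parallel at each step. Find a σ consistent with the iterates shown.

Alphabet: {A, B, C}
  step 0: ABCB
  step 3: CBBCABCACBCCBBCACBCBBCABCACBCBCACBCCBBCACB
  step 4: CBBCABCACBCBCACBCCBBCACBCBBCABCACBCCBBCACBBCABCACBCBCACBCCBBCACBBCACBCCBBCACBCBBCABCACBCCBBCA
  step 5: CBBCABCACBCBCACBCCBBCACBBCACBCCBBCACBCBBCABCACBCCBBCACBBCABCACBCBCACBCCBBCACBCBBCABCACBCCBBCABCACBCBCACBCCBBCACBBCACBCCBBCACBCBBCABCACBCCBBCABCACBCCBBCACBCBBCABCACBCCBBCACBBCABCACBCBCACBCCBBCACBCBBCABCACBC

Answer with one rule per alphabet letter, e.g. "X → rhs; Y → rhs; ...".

  step 4 ⇒ step 5: CBBCABCACBCBCACBCCBBCACBCBBCABCACBCCBBCACBBCABCACBCBCACBCCBBCACBBCACBCCBBCACBCBBCABCACBCCBBCA ⇒ CB·BCA·BCA·CB·C·BCA·CB·C·CB·BCA·CB·BCA·CB·C·CB·BCA·CB·CB·BCA·BCA·CB·C·CB·BCA·CB·BCA·BCA·CB·C·BCA·CB·C·CB·BCA·CB·CB·BCA·BCA·CB·C·CB·BCA·BCA·CB·C·BCA·CB·C·CB·BCA·CB·BCA·CB·C·CB·BCA·CB·CB·BCA·BCA·CB·C·CB·BCA·BCA·CB·C·CB·BCA·CB·CB·BCA·BCA·CB·C·CB·BCA·CB·BCA·BCA·CB·C·BCA·CB·C·CB·BCA·CB·CB·BCA·BCA·CB·C
    A ↦ C
    B ↦ BCA
    C ↦ CB

A->C, B->BCA, C->CB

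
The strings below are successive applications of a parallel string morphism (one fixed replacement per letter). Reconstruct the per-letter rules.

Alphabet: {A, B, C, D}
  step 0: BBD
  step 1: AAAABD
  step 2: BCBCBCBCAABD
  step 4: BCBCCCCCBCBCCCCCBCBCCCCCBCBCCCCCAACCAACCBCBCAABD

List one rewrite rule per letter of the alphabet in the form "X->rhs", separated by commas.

A->BC, B->AA, C->CC, D->BD

  step 1 ⇒ step 2: AAAABD ⇒ BC·BC·BC·BC·AA·BD
    A ↦ BC
    B ↦ AA
    D ↦ BD
    C ↦ CC  (constrained at step 2)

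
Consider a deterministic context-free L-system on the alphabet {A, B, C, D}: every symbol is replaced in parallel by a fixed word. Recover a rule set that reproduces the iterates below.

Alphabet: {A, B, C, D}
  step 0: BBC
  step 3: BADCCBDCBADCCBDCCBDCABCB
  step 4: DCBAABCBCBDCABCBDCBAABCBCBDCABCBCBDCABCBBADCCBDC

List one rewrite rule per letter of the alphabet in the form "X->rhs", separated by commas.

  step 3 ⇒ step 4: BADCCBDCBADCCBDCCBDCABCB ⇒ DC·BA·AB·CB·CB·DC·AB·CB·DC·BA·AB·CB·CB·DC·AB·CB·CB·DC·AB·CB·BA·DC·CB·DC
    A ↦ BA
    B ↦ DC
    C ↦ CB
    D ↦ AB

A->BA, B->DC, C->CB, D->AB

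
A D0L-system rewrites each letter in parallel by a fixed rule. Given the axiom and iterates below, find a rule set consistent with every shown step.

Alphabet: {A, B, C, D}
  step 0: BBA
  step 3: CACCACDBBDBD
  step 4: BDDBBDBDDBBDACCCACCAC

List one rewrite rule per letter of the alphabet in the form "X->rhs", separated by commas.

  step 3 ⇒ step 4: CACCACDBBDBD ⇒ BD·DB·BD·BD·DB·BD·AC·C·C·AC·C·AC
    A ↦ DB
    B ↦ C
    C ↦ BD
    D ↦ AC

A->DB, B->C, C->BD, D->AC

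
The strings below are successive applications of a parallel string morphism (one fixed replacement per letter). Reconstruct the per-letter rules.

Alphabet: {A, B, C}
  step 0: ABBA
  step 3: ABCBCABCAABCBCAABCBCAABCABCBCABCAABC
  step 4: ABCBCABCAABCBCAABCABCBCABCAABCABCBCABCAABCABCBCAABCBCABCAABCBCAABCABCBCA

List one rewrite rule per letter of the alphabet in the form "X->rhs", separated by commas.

  step 3 ⇒ step 4: ABCBCABCAABCBCAABCBCAABCABCBCABCAABC ⇒ ABC·BC·A·BC·A·ABC·BC·A·ABC·ABC·BC·A·BC·A·ABC·ABC·BC·A·BC·A·ABC·ABC·BC·A·ABC·BC·A·BC·A·ABC·BC·A·ABC·ABC·BC·A
    A ↦ ABC
    B ↦ BC
    C ↦ A

A->ABC, B->BC, C->A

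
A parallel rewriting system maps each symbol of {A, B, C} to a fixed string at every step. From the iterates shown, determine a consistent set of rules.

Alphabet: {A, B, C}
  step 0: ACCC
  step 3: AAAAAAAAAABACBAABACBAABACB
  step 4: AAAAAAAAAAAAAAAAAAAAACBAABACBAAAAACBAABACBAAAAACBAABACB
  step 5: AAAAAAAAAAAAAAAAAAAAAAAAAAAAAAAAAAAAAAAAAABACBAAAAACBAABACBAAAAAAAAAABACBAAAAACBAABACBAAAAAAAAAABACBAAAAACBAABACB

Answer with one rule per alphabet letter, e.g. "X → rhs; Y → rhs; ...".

A->AA, B->ACB, C->B

  step 4 ⇒ step 5: AAAAAAAAAAAAAAAAAAAAACBAABACBAAAAACBAABACBAAAAACBAABACB ⇒ AA·AA·AA·AA·AA·AA·AA·AA·AA·AA·AA·AA·AA·AA·AA·AA·AA·AA·AA·AA·AA·B·ACB·AA·AA·ACB·AA·B·ACB·AA·AA·AA·AA·AA·B·ACB·AA·AA·ACB·AA·B·ACB·AA·AA·AA·AA·AA·B·ACB·AA·AA·ACB·AA·B·ACB
    A ↦ AA
    B ↦ ACB
    C ↦ B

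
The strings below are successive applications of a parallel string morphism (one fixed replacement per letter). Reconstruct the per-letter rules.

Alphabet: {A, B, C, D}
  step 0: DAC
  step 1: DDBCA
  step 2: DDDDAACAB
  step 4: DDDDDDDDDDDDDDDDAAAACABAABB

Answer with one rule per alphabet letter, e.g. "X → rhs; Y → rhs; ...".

  step 1 ⇒ step 2: DDBCA ⇒ DD·DD·AA·CA·B
    A ↦ B
    B ↦ AA
    C ↦ CA
    D ↦ DD

A->B, B->AA, C->CA, D->DD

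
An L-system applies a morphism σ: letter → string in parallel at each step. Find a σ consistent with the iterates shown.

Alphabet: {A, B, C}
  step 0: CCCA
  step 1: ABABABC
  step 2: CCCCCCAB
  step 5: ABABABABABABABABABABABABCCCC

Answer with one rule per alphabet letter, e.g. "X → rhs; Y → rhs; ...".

A->C, B->C, C->AB

  step 1 ⇒ step 2: ABABABC ⇒ C·C·C·C·C·C·AB
    A ↦ C
    B ↦ C
    C ↦ AB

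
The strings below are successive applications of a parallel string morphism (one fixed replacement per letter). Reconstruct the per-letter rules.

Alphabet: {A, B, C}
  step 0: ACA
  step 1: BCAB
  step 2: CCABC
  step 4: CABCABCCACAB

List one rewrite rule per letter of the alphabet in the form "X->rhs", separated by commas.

  step 1 ⇒ step 2: BCAB ⇒ C·CA·B·C
    A ↦ B
    B ↦ C
    C ↦ CA

A->B, B->C, C->CA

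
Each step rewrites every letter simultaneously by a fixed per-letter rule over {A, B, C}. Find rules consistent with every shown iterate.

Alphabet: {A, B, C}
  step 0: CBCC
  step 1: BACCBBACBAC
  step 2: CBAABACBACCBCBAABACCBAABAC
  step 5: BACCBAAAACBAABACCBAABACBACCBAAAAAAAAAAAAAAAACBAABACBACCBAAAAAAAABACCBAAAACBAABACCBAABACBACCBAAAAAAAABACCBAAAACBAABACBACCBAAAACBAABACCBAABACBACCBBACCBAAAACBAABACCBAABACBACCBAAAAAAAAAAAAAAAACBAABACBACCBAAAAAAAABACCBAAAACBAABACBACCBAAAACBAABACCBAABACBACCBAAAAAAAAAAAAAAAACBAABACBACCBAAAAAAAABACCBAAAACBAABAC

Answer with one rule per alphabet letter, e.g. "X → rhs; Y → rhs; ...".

A->AA, B->CB, C->BAC

  step 1 ⇒ step 2: BACCBBACBAC ⇒ CB·AA·BAC·BAC·CB·CB·AA·BAC·CB·AA·BAC
    A ↦ AA
    B ↦ CB
    C ↦ BAC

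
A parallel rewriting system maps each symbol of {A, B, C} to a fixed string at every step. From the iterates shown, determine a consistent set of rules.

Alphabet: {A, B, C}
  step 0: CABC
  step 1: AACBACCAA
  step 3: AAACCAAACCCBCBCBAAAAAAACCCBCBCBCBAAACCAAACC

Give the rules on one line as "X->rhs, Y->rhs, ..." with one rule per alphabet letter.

A->CB, B->ACC, C->AA

  step 0 ⇒ step 1: CABC ⇒ AA·CB·ACC·AA
    A ↦ CB
    B ↦ ACC
    C ↦ AA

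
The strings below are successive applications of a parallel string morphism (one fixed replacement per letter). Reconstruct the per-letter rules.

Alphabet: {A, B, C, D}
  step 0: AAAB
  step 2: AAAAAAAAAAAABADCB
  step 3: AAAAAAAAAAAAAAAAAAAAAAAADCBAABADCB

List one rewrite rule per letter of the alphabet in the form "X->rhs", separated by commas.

  step 2 ⇒ step 3: AAAAAAAAAAAABADCB ⇒ AA·AA·AA·AA·AA·AA·AA·AA·AA·AA·AA·AA·DCB·AA·B·A·DCB
    A ↦ AA
    B ↦ DCB
    C ↦ A
    D ↦ B

A->AA, B->DCB, C->A, D->B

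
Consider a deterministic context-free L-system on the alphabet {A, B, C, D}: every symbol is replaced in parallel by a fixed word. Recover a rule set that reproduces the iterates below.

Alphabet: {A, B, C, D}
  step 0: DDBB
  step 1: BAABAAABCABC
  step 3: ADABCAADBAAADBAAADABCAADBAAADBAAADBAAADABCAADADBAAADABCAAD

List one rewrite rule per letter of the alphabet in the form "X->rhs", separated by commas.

A->AD, B->ABC, C->A, D->BAA

  step 0 ⇒ step 1: DDBB ⇒ BAA·BAA·ABC·ABC
    B ↦ ABC
    D ↦ BAA
    A ↦ AD  (constrained at step 1)
    C ↦ A  (constrained at step 1)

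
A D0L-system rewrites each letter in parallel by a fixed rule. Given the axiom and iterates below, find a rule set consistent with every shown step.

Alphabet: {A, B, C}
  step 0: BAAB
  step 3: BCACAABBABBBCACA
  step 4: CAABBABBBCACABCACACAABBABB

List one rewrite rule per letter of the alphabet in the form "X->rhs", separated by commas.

A->B, B->CA, C->AB

  step 3 ⇒ step 4: BCACAABBABBBCACA ⇒ CA·AB·B·AB·B·B·CA·CA·B·CA·CA·CA·AB·B·AB·B
    A ↦ B
    B ↦ CA
    C ↦ AB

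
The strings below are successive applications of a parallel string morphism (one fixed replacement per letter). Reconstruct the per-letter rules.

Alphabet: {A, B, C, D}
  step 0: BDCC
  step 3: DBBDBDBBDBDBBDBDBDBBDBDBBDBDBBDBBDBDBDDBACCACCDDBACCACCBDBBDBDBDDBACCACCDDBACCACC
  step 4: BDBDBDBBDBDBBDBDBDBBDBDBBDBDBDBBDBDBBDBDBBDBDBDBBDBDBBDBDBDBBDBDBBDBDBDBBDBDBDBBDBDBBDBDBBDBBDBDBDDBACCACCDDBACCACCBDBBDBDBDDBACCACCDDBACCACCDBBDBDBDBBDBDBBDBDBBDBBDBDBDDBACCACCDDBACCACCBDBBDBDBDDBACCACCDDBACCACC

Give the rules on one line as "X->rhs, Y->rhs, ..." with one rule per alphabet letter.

A->DDB, B->DB, C->ACC, D->BDB

  step 3 ⇒ step 4: DBBDBDBBDBDBBDBDBDBBDBDBBDBDBBDBBDBDBDDBACCACCDDBACCACCBDBBDBDBDDBACCACCDDBACCACC ⇒ BDB·DB·DB·BDB·DB·BDB·DB·DB·BDB·DB·BDB·DB·DB·BDB·DB·BDB·DB·BDB·DB·DB·BDB·DB·BDB·DB·DB·BDB·DB·BDB·DB·DB·BDB·DB·DB·BDB·DB·BDB·DB·BDB·BDB·DB·DDB·ACC·ACC·DDB·ACC·ACC·BDB·BDB·DB·DDB·ACC·ACC·DDB·ACC·ACC·DB·BDB·DB·DB·BDB·DB·BDB·DB·BDB·BDB·DB·DDB·ACC·ACC·DDB·ACC·ACC·BDB·BDB·DB·DDB·ACC·ACC·DDB·ACC·ACC
    A ↦ DDB
    B ↦ DB
    C ↦ ACC
    D ↦ BDB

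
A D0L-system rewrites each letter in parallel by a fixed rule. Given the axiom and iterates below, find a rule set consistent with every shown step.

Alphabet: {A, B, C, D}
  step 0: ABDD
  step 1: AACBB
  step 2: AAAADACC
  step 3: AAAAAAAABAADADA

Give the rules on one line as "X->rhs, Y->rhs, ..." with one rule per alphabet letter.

  step 2 ⇒ step 3: AAAADACC ⇒ AA·AA·AA·AA·B·AA·DA·DA
    A ↦ AA
    C ↦ DA
    D ↦ B
  step 0 ⇒ step 1: ABDD ⇒ AA·C·B·B
    B ↦ C

A->AA, B->C, C->DA, D->B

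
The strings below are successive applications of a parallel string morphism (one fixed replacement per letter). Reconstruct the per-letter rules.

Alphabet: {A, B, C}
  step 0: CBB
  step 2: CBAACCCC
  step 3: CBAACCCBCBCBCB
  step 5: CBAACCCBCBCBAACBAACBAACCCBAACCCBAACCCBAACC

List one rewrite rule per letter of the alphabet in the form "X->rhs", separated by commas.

A->C, B->AA, C->CB

  step 2 ⇒ step 3: CBAACCCC ⇒ CB·AA·C·C·CB·CB·CB·CB
    A ↦ C
    B ↦ AA
    C ↦ CB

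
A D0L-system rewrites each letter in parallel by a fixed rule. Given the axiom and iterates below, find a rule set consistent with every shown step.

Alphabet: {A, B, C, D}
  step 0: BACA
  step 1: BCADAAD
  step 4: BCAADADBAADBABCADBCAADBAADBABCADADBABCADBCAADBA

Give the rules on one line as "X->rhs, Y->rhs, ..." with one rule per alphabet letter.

  step 0 ⇒ step 1: BACA ⇒ BC·AD·A·AD
    A ↦ AD
    B ↦ BC
    C ↦ A
    D ↦ BA  (constrained at step 1)

A->AD, B->BC, C->A, D->BA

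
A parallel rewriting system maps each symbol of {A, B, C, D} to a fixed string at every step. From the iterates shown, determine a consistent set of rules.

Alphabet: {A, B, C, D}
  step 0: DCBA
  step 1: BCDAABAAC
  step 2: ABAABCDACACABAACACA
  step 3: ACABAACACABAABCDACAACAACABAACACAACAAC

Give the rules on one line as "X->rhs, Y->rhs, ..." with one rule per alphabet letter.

  step 2 ⇒ step 3: ABAABCDACACABAACACA ⇒ AC·ABA·AC·AC·ABA·A·BCD·AC·A·AC·A·AC·ABA·AC·AC·A·AC·A·AC
    A ↦ AC
    B ↦ ABA
    C ↦ A
    D ↦ BCD

A->AC, B->ABA, C->A, D->BCD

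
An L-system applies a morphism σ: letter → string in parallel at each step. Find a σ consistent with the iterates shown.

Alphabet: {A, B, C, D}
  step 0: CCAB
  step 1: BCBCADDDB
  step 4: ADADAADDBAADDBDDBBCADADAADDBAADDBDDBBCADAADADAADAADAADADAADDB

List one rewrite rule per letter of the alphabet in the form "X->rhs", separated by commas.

A->AD, B->DDB, C->BC, D->A

  step 0 ⇒ step 1: CCAB ⇒ BC·BC·AD·DDB
    A ↦ AD
    B ↦ DDB
    C ↦ BC
    D ↦ A  (constrained at step 1)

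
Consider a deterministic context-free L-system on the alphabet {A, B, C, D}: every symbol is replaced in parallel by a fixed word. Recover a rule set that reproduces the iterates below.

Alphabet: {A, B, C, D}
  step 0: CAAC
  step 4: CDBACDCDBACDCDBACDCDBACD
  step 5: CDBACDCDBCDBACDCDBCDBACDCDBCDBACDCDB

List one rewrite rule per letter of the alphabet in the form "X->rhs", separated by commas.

  step 4 ⇒ step 5: CDBACDCDBACDCDBACDCDBACD ⇒ CD·B·A·CD·CD·B·CD·B·A·CD·CD·B·CD·B·A·CD·CD·B·CD·B·A·CD·CD·B
    A ↦ CD
    B ↦ A
    C ↦ CD
    D ↦ B

A->CD, B->A, C->CD, D->B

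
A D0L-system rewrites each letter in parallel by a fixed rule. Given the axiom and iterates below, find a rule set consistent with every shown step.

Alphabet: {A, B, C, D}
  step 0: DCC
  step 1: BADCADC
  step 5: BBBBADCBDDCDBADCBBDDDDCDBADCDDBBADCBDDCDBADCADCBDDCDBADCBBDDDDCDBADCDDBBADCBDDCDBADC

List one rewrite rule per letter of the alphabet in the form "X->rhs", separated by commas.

A->CD, B->DD, C->ADC, D->B

  step 0 ⇒ step 1: DCC ⇒ B·ADC·ADC
    C ↦ ADC
    D ↦ B
    A ↦ CD  (constrained at step 1)
    B ↦ DD  (constrained at step 1)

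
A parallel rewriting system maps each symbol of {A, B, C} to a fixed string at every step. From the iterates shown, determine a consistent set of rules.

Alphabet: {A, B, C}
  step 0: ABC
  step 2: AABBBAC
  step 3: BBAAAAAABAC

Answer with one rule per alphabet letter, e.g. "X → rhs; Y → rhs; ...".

  step 2 ⇒ step 3: AABBBAC ⇒ B·B·AA·AA·AA·B·AC
    A ↦ B
    B ↦ AA
    C ↦ AC

A->B, B->AA, C->AC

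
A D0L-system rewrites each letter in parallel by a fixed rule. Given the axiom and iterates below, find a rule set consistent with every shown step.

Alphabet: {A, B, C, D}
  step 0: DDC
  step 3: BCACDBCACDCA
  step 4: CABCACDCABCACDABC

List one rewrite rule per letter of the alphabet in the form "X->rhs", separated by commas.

  step 3 ⇒ step 4: BCACDBCACDCA ⇒ C·A·BC·A·CD·C·A·BC·A·CD·A·BC
    A ↦ BC
    B ↦ C
    C ↦ A
    D ↦ CD

A->BC, B->C, C->A, D->CD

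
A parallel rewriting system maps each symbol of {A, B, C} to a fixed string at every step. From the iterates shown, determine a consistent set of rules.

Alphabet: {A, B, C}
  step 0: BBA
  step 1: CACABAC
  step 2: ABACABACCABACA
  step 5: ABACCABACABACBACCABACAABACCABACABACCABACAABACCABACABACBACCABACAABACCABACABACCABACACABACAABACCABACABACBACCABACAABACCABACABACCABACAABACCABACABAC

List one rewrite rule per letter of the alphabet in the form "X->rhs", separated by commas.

  step 1 ⇒ step 2: CACABAC ⇒ A·BAC·A·BAC·CA·BAC·A
    A ↦ BAC
    B ↦ CA
    C ↦ A

A->BAC, B->CA, C->A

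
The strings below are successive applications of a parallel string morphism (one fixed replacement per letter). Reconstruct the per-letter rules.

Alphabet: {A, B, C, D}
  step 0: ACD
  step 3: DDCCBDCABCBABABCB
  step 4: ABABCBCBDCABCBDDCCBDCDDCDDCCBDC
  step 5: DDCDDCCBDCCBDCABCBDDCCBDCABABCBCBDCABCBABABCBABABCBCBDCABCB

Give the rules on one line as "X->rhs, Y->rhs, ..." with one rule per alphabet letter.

A->D, B->DC, C->CB, D->AB

  step 4 ⇒ step 5: ABABCBCBDCABCBDDCCBDCDDCDDCCBDC ⇒ D·DC·D·DC·CB·DC·CB·DC·AB·CB·D·DC·CB·DC·AB·AB·CB·CB·DC·AB·CB·AB·AB·CB·AB·AB·CB·CB·DC·AB·CB
    A ↦ D
    B ↦ DC
    C ↦ CB
    D ↦ AB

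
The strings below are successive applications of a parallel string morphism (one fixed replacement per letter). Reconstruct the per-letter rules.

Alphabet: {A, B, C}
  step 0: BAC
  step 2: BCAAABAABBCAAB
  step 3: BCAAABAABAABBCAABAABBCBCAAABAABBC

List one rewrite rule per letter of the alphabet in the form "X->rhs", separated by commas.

A->AAB, B->BC, C->A

  step 2 ⇒ step 3: BCAAABAABBCAAB ⇒ BC·A·AAB·AAB·AAB·BC·AAB·AAB·BC·BC·A·AAB·AAB·BC
    A ↦ AAB
    B ↦ BC
    C ↦ A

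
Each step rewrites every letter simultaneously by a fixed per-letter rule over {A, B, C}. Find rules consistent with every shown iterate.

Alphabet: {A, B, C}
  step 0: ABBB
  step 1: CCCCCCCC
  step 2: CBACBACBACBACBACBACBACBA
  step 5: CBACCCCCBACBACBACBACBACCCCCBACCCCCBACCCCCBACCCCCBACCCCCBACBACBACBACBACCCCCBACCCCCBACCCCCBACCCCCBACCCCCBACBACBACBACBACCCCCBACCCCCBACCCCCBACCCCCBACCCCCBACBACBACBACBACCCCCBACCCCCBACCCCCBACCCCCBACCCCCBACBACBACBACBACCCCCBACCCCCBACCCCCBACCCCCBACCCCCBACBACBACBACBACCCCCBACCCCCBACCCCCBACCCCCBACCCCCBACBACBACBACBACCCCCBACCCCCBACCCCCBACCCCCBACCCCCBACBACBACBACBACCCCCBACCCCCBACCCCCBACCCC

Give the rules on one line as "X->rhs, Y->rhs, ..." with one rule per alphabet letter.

  step 1 ⇒ step 2: CCCCCCCC ⇒ CBA·CBA·CBA·CBA·CBA·CBA·CBA·CBA
    C ↦ CBA
  step 0 ⇒ step 1: ABBB ⇒ CC·CC·CC·CC
    A ↦ CC
  step 0 ⇒ step 1: ABBB ⇒ CC·CC·CC·CC
    B ↦ CC

A->CC, B->CC, C->CBA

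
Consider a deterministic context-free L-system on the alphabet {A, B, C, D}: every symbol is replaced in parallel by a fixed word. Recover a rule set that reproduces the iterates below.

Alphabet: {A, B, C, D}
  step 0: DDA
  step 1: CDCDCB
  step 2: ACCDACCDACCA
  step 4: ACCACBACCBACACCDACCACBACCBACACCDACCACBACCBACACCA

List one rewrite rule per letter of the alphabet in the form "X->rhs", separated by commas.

A->CB, B->CA, C->AC, D->CD

  step 1 ⇒ step 2: CDCDCB ⇒ AC·CD·AC·CD·AC·CA
    B ↦ CA
    C ↦ AC
    D ↦ CD
  step 0 ⇒ step 1: DDA ⇒ CD·CD·CB
    A ↦ CB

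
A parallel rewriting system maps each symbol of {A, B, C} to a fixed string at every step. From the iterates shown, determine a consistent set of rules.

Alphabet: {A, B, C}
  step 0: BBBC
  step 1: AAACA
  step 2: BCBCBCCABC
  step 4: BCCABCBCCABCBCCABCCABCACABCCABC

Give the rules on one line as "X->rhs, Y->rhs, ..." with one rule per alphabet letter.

A->BC, B->A, C->CA

  step 1 ⇒ step 2: AAACA ⇒ BC·BC·BC·CA·BC
    A ↦ BC
    C ↦ CA
  step 0 ⇒ step 1: BBBC ⇒ A·A·A·CA
    B ↦ A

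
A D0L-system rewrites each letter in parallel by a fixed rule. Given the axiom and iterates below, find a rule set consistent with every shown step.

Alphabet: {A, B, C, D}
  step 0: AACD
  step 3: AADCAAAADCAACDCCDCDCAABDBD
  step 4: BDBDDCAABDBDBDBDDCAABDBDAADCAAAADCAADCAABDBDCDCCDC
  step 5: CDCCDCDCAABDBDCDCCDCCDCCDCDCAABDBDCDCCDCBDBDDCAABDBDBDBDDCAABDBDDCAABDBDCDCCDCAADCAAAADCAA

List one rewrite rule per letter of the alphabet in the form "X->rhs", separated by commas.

A->BD, B->C, C->AA, D->DC

  step 4 ⇒ step 5: BDBDDCAABDBDBDBDDCAABDBDAADCAAAADCAADCAABDBDCDCCDC ⇒ C·DC·C·DC·DC·AA·BD·BD·C·DC·C·DC·C·DC·C·DC·DC·AA·BD·BD·C·DC·C·DC·BD·BD·DC·AA·BD·BD·BD·BD·DC·AA·BD·BD·DC·AA·BD·BD·C·DC·C·DC·AA·DC·AA·AA·DC·AA
    A ↦ BD
    B ↦ C
    C ↦ AA
    D ↦ DC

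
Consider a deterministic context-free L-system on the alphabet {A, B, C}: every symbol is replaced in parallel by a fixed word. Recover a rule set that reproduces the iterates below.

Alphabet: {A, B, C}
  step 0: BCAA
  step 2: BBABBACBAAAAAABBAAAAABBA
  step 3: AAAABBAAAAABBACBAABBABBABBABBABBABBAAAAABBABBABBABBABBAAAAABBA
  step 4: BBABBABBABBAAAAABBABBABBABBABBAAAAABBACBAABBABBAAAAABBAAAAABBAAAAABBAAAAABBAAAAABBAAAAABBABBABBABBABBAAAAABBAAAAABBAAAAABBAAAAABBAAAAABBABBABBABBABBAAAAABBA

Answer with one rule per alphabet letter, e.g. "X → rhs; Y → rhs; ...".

  step 3 ⇒ step 4: AAAABBAAAAABBACBAABBABBABBABBABBABBAAAAABBABBABBABBABBAAAAABBA ⇒ BBA·BBA·BBA·BBA·AA·AA·BBA·BBA·BBA·BBA·BBA·AA·AA·BBA·CB·AA·BBA·BBA·AA·AA·BBA·AA·AA·BBA·AA·AA·BBA·AA·AA·BBA·AA·AA·BBA·AA·AA·BBA·BBA·BBA·BBA·BBA·AA·AA·BBA·AA·AA·BBA·AA·AA·BBA·AA·AA·BBA·AA·AA·BBA·BBA·BBA·BBA·BBA·AA·AA·BBA
    A ↦ BBA
    B ↦ AA
    C ↦ CB

A->BBA, B->AA, C->CB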